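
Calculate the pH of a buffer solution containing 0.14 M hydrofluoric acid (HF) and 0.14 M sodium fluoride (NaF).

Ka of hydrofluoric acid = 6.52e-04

pKa = -log(6.52e-04) = 3.19. pH = pKa + log([A⁻]/[HA]) = 3.19 + log(0.14/0.14)

pH = 3.19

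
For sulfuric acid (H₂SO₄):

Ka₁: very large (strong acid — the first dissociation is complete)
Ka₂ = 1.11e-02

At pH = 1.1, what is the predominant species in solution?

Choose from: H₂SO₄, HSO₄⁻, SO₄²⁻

The first dissociation is complete, so H₂SO₄ itself is never the predominant species in water; pKa₂ = -log(1.11e-02) = 1.95. For a polyprotic acid the predominant species crosses at each pKa: below pKa_n the protonated form dominates, above it the deprotonated form does. At pH = 1.1, the predominant species is HSO₄⁻.

HSO₄⁻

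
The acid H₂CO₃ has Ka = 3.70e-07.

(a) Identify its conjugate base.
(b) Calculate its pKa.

(a) The conjugate base is formed by removing one H⁺ from H₂CO₃, giving HCO₃⁻. (b) pKa = -log(Ka) = -log(3.70e-07) = 6.43.

Conjugate base: HCO₃⁻; pK_a = 6.43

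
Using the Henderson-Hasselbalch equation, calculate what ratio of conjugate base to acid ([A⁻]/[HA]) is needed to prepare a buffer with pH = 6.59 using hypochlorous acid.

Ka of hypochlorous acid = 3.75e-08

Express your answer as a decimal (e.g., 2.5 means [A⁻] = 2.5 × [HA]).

pKa = -log(3.75e-08) = 7.4260. pH = pKa + log([A⁻]/[HA]), so log([A⁻]/[HA]) = pH − pKa = 6.59 − 7.4260 = -0.8360. [A⁻]/[HA] = 10^(-0.8360) = 0.146

[A⁻]/[HA] = 0.146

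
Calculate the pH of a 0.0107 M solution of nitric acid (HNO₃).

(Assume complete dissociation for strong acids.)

[H⁺] = 0.0107 M for strong acid. pH = -log[H⁺] = -log(0.0107)

pH = 1.97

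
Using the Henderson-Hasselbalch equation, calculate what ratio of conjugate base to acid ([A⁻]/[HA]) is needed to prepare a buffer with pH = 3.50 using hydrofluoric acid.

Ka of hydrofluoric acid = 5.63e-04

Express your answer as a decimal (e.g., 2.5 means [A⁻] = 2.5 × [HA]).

pKa = -log(5.63e-04) = 3.2495. pH = pKa + log([A⁻]/[HA]), so log([A⁻]/[HA]) = pH − pKa = 3.50 − 3.2495 = 0.2505. [A⁻]/[HA] = 10^(0.2505) = 1.78

[A⁻]/[HA] = 1.78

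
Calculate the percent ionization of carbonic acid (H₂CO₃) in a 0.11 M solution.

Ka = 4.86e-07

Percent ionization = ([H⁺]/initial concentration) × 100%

Using Ka equilibrium: x² + Ka×x - Ka×C = 0. Solving: [H⁺] = 2.3097e-04. Percent = (2.3097e-04/0.11) × 100

Percent ionization = 0.21%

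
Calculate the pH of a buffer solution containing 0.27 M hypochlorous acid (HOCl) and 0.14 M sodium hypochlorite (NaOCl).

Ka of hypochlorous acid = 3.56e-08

pKa = -log(3.56e-08) = 7.45. pH = pKa + log([A⁻]/[HA]) = 7.45 + log(0.14/0.27)

pH = 7.16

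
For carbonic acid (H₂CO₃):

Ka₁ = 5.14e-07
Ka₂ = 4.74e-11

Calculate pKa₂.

pKa₂ = -log(Ka₂) = -log(4.74e-11) = 10.32.

pK_{a2} = 10.32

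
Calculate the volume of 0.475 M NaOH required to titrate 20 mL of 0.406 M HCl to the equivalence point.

At equivalence: moles acid = moles base. moles HCl = 0.406 × 20/1000 = 0.00812 mol. V_base = moles / 0.475 × 1000 = 17.1 mL.

V_{base} = 17.1 mL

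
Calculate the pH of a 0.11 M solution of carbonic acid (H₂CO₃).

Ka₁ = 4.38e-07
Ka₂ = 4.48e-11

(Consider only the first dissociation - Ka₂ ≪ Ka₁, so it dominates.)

First dissociation dominates. From Ka₁ = [H⁺][HA⁻]/[H₂A], x² + Ka₁·x − Ka₁·C = 0 with C = 0.11 M and Ka₁ = 4.38e-07. Solving: [H⁺] = (−Ka₁ + √(Ka₁² + 4·Ka₁·C)) / 2 = 2.1928e-04 M. pH = -log(2.1928e-04) = 3.66.

pH = 3.66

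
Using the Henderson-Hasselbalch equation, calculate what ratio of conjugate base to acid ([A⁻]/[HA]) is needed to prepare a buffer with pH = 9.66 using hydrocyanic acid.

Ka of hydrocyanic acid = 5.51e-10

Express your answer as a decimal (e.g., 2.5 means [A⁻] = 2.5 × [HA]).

pKa = -log(5.51e-10) = 9.2588. pH = pKa + log([A⁻]/[HA]), so log([A⁻]/[HA]) = pH − pKa = 9.66 − 9.2588 = 0.4012. [A⁻]/[HA] = 10^(0.4012) = 2.52

[A⁻]/[HA] = 2.52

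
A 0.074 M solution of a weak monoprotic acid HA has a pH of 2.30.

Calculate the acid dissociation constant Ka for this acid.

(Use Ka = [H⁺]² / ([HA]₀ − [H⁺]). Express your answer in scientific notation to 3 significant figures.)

[H⁺] = 10^(−pH) = 10^(−2.30) = 5.012e-03 M. For HA ⇌ H⁺ + A⁻, Ka = [H⁺][A⁻]/[HA] = [H⁺]² / ([HA]₀ − [H⁺]) = (5.012e-03)² / (0.074 − 5.012e-03) = 3.64e-04.

K_a = 3.64e-04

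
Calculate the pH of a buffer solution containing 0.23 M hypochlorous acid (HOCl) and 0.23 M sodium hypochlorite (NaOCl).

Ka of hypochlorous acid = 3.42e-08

pKa = -log(3.42e-08) = 7.47. pH = pKa + log([A⁻]/[HA]) = 7.47 + log(0.23/0.23)

pH = 7.47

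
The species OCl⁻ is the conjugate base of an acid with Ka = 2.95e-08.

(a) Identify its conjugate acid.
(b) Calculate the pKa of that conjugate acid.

(a) The conjugate acid is formed by adding one H⁺ to OCl⁻, giving HOCl. (b) pKa = -log(Ka) = -log(2.95e-08) = 7.53.

Conjugate acid: HOCl; pK_a = 7.53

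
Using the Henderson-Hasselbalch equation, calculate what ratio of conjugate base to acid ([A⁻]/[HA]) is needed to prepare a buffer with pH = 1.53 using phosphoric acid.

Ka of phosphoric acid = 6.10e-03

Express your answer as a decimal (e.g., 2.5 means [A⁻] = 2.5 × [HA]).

pKa = -log(6.10e-03) = 2.2147. pH = pKa + log([A⁻]/[HA]), so log([A⁻]/[HA]) = pH − pKa = 1.53 − 2.2147 = -0.6847. [A⁻]/[HA] = 10^(-0.6847) = 0.207

[A⁻]/[HA] = 0.207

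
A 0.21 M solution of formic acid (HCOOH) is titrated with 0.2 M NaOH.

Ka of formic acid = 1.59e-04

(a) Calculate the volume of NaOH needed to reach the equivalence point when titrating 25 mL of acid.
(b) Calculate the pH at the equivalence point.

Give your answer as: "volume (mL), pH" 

moles acid = 0.21 × 25/1000 = 0.00525 mol; V_base = moles/0.2 × 1000 = 26.2 mL. At equivalence only the conjugate base is present: [A⁻] = 0.00525/0.051 = 1.0244e-01 M. Kb = Kw/Ka = 6.29e-11; [OH⁻] = √(Kb × [A⁻]) = 2.5382e-06; pOH = 5.60; pH = 14 - pOH = 8.40.

V = 26.2 mL, pH = 8.40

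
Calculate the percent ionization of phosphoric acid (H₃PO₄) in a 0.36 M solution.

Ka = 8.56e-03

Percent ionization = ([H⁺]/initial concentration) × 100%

Using Ka equilibrium: x² + Ka×x - Ka×C = 0. Solving: [H⁺] = 5.1397e-02. Percent = (5.1397e-02/0.36) × 100

Percent ionization = 14.3%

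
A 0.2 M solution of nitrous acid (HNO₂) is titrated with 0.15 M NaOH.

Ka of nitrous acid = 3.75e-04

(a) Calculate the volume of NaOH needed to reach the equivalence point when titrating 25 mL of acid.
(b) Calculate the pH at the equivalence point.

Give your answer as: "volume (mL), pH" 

moles acid = 0.2 × 25/1000 = 0.005 mol; V_base = moles/0.15 × 1000 = 33.3 mL. At equivalence only the conjugate base is present: [A⁻] = 0.005/0.058 = 8.5714e-02 M. Kb = Kw/Ka = 2.67e-11; [OH⁻] = √(Kb × [A⁻]) = 1.5119e-06; pOH = 5.82; pH = 14 - pOH = 8.18.

V = 33.3 mL, pH = 8.18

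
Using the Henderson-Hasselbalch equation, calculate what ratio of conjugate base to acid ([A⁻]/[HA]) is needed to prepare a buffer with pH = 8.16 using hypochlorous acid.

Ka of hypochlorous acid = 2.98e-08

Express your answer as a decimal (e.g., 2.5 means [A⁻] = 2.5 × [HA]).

pKa = -log(2.98e-08) = 7.5258. pH = pKa + log([A⁻]/[HA]), so log([A⁻]/[HA]) = pH − pKa = 8.16 − 7.5258 = 0.6342. [A⁻]/[HA] = 10^(0.6342) = 4.31

[A⁻]/[HA] = 4.31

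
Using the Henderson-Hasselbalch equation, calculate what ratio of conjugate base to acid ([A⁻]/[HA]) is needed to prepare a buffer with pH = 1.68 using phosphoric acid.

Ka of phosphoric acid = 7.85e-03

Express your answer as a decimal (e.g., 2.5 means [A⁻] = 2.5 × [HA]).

pKa = -log(7.85e-03) = 2.1051. pH = pKa + log([A⁻]/[HA]), so log([A⁻]/[HA]) = pH − pKa = 1.68 − 2.1051 = -0.4251. [A⁻]/[HA] = 10^(-0.4251) = 0.376

[A⁻]/[HA] = 0.376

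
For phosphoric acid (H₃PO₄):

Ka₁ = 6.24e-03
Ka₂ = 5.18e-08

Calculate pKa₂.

pKa₂ = -log(Ka₂) = -log(5.18e-08) = 7.29.

pK_{a2} = 7.29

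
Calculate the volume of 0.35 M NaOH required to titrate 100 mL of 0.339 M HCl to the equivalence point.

At equivalence: moles acid = moles base. moles HCl = 0.339 × 100/1000 = 0.0339 mol. V_base = moles / 0.35 × 1000 = 96.9 mL.

V_{base} = 96.9 mL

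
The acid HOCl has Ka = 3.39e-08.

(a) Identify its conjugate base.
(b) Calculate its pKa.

(a) The conjugate base is formed by removing one H⁺ from HOCl, giving OCl⁻. (b) pKa = -log(Ka) = -log(3.39e-08) = 7.47.

Conjugate base: OCl⁻; pK_a = 7.47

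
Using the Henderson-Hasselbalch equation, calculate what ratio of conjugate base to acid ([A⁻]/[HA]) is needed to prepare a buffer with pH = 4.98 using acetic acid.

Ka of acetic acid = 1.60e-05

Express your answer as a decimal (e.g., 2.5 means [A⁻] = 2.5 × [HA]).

pKa = -log(1.60e-05) = 4.7959. pH = pKa + log([A⁻]/[HA]), so log([A⁻]/[HA]) = pH − pKa = 4.98 − 4.7959 = 0.1841. [A⁻]/[HA] = 10^(0.1841) = 1.53

[A⁻]/[HA] = 1.53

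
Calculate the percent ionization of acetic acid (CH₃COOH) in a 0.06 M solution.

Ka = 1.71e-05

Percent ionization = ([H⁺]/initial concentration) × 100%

Using Ka equilibrium: x² + Ka×x - Ka×C = 0. Solving: [H⁺] = 1.0044e-03. Percent = (1.0044e-03/0.06) × 100

Percent ionization = 1.67%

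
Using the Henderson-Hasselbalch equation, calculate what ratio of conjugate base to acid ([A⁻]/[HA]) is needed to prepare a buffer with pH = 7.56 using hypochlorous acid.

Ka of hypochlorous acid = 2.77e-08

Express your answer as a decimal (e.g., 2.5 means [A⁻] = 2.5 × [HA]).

pKa = -log(2.77e-08) = 7.5575. pH = pKa + log([A⁻]/[HA]), so log([A⁻]/[HA]) = pH − pKa = 7.56 − 7.5575 = 0.0025. [A⁻]/[HA] = 10^(0.0025) = 1.01

[A⁻]/[HA] = 1.01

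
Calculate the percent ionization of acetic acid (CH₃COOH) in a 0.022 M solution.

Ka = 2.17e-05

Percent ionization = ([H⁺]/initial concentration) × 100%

Using Ka equilibrium: x² + Ka×x - Ka×C = 0. Solving: [H⁺] = 6.8018e-04. Percent = (6.8018e-04/0.022) × 100

Percent ionization = 3.09%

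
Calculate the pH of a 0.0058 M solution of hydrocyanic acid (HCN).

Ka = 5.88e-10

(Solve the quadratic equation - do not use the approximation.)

x² + Ka×x - Ka×C = 0. Using quadratic formula: [H⁺] = 1.8464e-06

pH = 5.73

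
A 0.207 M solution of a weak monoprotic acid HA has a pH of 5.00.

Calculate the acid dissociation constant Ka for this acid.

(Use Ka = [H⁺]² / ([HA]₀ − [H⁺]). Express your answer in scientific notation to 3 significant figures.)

[H⁺] = 10^(−pH) = 10^(−5.00) = 1.000e-05 M. For HA ⇌ H⁺ + A⁻, Ka = [H⁺][A⁻]/[HA] = [H⁺]² / ([HA]₀ − [H⁺]) = (1.000e-05)² / (0.207 − 1.000e-05) = 4.83e-10.

K_a = 4.83e-10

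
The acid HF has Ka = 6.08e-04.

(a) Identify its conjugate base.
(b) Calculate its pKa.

(a) The conjugate base is formed by removing one H⁺ from HF, giving F⁻. (b) pKa = -log(Ka) = -log(6.08e-04) = 3.22.

Conjugate base: F⁻; pK_a = 3.22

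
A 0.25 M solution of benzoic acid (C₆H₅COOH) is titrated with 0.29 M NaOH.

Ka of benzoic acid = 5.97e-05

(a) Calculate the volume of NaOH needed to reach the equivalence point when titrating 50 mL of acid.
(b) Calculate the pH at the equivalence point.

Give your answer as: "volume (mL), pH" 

moles acid = 0.25 × 50/1000 = 0.0125 mol; V_base = moles/0.29 × 1000 = 43.1 mL. At equivalence only the conjugate base is present: [A⁻] = 0.0125/0.093 = 1.3426e-01 M. Kb = Kw/Ka = 1.68e-10; [OH⁻] = √(Kb × [A⁻]) = 4.7423e-06; pOH = 5.32; pH = 14 - pOH = 8.68.

V = 43.1 mL, pH = 8.68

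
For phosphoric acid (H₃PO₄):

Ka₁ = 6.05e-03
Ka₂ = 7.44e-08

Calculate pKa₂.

pKa₂ = -log(Ka₂) = -log(7.44e-08) = 7.13.

pK_{a2} = 7.13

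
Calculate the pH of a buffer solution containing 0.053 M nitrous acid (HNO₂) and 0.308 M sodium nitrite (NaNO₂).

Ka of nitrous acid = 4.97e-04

pKa = -log(4.97e-04) = 3.30. pH = pKa + log([A⁻]/[HA]) = 3.30 + log(0.308/0.053)

pH = 4.07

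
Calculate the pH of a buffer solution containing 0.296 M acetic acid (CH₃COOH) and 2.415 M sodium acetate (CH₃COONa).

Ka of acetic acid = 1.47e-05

pKa = -log(1.47e-05) = 4.83. pH = pKa + log([A⁻]/[HA]) = 4.83 + log(2.415/0.296)

pH = 5.74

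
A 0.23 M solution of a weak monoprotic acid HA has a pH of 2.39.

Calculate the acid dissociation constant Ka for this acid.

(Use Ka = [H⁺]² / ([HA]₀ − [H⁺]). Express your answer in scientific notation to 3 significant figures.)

[H⁺] = 10^(−pH) = 10^(−2.39) = 4.074e-03 M. For HA ⇌ H⁺ + A⁻, Ka = [H⁺][A⁻]/[HA] = [H⁺]² / ([HA]₀ − [H⁺]) = (4.074e-03)² / (0.23 − 4.074e-03) = 7.35e-05.

K_a = 7.35e-05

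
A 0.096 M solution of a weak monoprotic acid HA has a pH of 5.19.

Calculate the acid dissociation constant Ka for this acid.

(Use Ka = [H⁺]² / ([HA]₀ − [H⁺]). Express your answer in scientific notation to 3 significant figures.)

[H⁺] = 10^(−pH) = 10^(−5.19) = 6.457e-06 M. For HA ⇌ H⁺ + A⁻, Ka = [H⁺][A⁻]/[HA] = [H⁺]² / ([HA]₀ − [H⁺]) = (6.457e-06)² / (0.096 − 6.457e-06) = 4.34e-10.

K_a = 4.34e-10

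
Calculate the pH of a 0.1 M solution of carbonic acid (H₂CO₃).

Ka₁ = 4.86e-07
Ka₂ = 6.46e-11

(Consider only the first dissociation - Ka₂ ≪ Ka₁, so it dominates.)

First dissociation dominates. From Ka₁ = [H⁺][HA⁻]/[H₂A], x² + Ka₁·x − Ka₁·C = 0 with C = 0.1 M and Ka₁ = 4.86e-07. Solving: [H⁺] = (−Ka₁ + √(Ka₁² + 4·Ka₁·C)) / 2 = 2.2021e-04 M. pH = -log(2.2021e-04) = 3.66.

pH = 3.66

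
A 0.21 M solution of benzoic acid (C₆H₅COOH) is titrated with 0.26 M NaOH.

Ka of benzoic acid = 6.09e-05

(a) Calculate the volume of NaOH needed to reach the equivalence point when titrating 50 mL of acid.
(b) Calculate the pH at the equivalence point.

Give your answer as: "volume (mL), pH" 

moles acid = 0.21 × 50/1000 = 0.0105 mol; V_base = moles/0.26 × 1000 = 40.4 mL. At equivalence only the conjugate base is present: [A⁻] = 0.0105/0.090 = 1.1617e-01 M. Kb = Kw/Ka = 1.64e-10; [OH⁻] = √(Kb × [A⁻]) = 4.3676e-06; pOH = 5.36; pH = 14 - pOH = 8.64.

V = 40.4 mL, pH = 8.64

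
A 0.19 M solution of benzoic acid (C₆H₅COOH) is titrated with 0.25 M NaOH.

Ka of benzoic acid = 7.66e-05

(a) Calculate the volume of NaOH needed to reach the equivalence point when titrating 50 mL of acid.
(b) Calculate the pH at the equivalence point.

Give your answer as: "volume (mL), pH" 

moles acid = 0.19 × 50/1000 = 0.0095 mol; V_base = moles/0.25 × 1000 = 38.0 mL. At equivalence only the conjugate base is present: [A⁻] = 0.0095/0.088 = 1.0795e-01 M. Kb = Kw/Ka = 1.31e-10; [OH⁻] = √(Kb × [A⁻]) = 3.7541e-06; pOH = 5.43; pH = 14 - pOH = 8.57.

V = 38.0 mL, pH = 8.57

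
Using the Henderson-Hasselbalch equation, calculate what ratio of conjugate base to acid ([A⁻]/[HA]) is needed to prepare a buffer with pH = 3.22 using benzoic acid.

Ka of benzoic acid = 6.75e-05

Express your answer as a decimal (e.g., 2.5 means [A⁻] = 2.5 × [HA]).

pKa = -log(6.75e-05) = 4.1707. pH = pKa + log([A⁻]/[HA]), so log([A⁻]/[HA]) = pH − pKa = 3.22 − 4.1707 = -0.9507. [A⁻]/[HA] = 10^(-0.9507) = 0.112

[A⁻]/[HA] = 0.112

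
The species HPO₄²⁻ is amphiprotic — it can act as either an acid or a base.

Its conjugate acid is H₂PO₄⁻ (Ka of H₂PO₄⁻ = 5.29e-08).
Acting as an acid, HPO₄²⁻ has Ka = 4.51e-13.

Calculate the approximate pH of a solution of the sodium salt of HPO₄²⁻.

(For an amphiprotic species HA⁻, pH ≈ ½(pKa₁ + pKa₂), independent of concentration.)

pKa₁ = -log(5.29e-08) = 7.28; pKa₂ = -log(4.51e-13) = 12.35. For an amphiprotic species, pH ≈ ½(pKa₁ + pKa₂) = ½(7.28 + 12.35) = 9.81.

pH = 9.81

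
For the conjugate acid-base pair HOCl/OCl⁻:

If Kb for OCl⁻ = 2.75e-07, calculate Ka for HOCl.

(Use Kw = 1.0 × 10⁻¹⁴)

For a conjugate pair Ka × Kb = Kw, so Ka = Kw/Kb = 1.0 × 10⁻¹⁴ / 2.75e-07 = 3.64e-08.

K_a = 3.64e-08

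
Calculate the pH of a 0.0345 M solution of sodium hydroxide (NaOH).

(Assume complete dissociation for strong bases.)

[OH⁻] = 0.0345 M for strong base. pOH = -log[OH⁻] = 1.46, pH = 14 - pOH

pH = 12.54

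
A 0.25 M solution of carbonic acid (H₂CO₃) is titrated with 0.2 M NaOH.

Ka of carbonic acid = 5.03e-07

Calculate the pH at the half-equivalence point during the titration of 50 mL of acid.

At half-equivalence [HA] = [A⁻], so Henderson-Hasselbalch gives pH = pKa = -log(5.03e-07) = 6.30.

pH = pKa = 6.30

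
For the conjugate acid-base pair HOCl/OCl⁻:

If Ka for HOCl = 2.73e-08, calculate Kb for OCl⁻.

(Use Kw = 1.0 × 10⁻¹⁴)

For a conjugate pair Ka × Kb = Kw, so Kb = Kw/Ka = 1.0 × 10⁻¹⁴ / 2.73e-08 = 3.66e-07.

K_b = 3.66e-07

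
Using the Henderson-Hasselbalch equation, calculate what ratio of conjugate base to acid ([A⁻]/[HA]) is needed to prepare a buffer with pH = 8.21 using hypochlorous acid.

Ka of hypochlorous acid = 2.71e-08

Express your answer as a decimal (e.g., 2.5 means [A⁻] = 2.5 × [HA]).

pKa = -log(2.71e-08) = 7.5670. pH = pKa + log([A⁻]/[HA]), so log([A⁻]/[HA]) = pH − pKa = 8.21 − 7.5670 = 0.6430. [A⁻]/[HA] = 10^(0.6430) = 4.40

[A⁻]/[HA] = 4.40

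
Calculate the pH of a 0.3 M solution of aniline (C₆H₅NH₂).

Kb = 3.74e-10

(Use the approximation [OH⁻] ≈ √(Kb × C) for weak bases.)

[OH⁻] = √(Kb × C) = √(3.74e-10 × 0.3) = 1.0592e-05. pOH = 4.98, pH = 14 - pOH

pH = 9.02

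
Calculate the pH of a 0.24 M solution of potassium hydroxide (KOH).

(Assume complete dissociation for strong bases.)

[OH⁻] = 0.24 M for strong base. pOH = -log[OH⁻] = 0.62, pH = 14 - pOH

pH = 13.38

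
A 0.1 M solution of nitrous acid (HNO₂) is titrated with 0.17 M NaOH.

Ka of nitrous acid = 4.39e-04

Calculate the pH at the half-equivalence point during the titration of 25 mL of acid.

At half-equivalence [HA] = [A⁻], so Henderson-Hasselbalch gives pH = pKa = -log(4.39e-04) = 3.36.

pH = pKa = 3.36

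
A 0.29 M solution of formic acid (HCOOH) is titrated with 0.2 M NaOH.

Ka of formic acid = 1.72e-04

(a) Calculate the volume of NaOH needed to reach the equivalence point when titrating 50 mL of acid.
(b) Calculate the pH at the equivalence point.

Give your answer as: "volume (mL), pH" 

moles acid = 0.29 × 50/1000 = 0.0145 mol; V_base = moles/0.2 × 1000 = 72.5 mL. At equivalence only the conjugate base is present: [A⁻] = 0.0145/0.122 = 1.1837e-01 M. Kb = Kw/Ka = 5.81e-11; [OH⁻] = √(Kb × [A⁻]) = 2.6233e-06; pOH = 5.58; pH = 14 - pOH = 8.42.

V = 72.5 mL, pH = 8.42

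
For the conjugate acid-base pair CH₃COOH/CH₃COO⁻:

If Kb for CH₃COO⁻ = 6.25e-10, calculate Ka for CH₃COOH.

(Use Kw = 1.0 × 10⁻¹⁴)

For a conjugate pair Ka × Kb = Kw, so Ka = Kw/Kb = 1.0 × 10⁻¹⁴ / 6.25e-10 = 1.60e-05.

K_a = 1.60e-05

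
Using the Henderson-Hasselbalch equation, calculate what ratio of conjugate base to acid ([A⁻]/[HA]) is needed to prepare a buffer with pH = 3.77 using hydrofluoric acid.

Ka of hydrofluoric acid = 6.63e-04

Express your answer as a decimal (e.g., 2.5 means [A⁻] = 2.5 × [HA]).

pKa = -log(6.63e-04) = 3.1785. pH = pKa + log([A⁻]/[HA]), so log([A⁻]/[HA]) = pH − pKa = 3.77 − 3.1785 = 0.5915. [A⁻]/[HA] = 10^(0.5915) = 3.90

[A⁻]/[HA] = 3.90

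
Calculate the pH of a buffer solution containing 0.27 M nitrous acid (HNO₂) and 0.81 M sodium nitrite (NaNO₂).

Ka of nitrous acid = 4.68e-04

pKa = -log(4.68e-04) = 3.33. pH = pKa + log([A⁻]/[HA]) = 3.33 + log(0.81/0.27)

pH = 3.81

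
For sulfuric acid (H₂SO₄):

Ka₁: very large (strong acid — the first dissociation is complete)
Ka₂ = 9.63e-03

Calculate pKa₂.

pKa₂ = -log(Ka₂) = -log(9.63e-03) = 2.02.

pK_{a2} = 2.02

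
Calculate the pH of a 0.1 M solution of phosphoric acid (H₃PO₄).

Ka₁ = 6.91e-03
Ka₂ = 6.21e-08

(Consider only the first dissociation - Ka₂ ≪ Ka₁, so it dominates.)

First dissociation dominates. From Ka₁ = [H⁺][HA⁻]/[H₂A], x² + Ka₁·x − Ka₁·C = 0 with C = 0.1 M and Ka₁ = 6.91e-03. Solving: [H⁺] = (−Ka₁ + √(Ka₁² + 4·Ka₁·C)) / 2 = 2.3058e-02 M. pH = -log(2.3058e-02) = 1.64.

pH = 1.64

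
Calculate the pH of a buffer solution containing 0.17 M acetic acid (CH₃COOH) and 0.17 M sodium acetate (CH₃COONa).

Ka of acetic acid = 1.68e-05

pKa = -log(1.68e-05) = 4.77. pH = pKa + log([A⁻]/[HA]) = 4.77 + log(0.17/0.17)

pH = 4.77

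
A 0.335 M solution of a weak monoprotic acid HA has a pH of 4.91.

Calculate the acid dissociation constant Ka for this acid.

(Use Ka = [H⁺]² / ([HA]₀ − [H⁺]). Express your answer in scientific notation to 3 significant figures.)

[H⁺] = 10^(−pH) = 10^(−4.91) = 1.230e-05 M. For HA ⇌ H⁺ + A⁻, Ka = [H⁺][A⁻]/[HA] = [H⁺]² / ([HA]₀ − [H⁺]) = (1.230e-05)² / (0.335 − 1.230e-05) = 4.52e-10.

K_a = 4.52e-10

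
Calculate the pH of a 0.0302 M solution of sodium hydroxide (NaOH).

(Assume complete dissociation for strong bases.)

[OH⁻] = 0.0302 M for strong base. pOH = -log[OH⁻] = 1.52, pH = 14 - pOH

pH = 12.48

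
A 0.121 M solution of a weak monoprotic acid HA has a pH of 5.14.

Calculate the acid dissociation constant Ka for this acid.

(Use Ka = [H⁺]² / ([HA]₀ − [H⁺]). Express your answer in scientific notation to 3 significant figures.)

[H⁺] = 10^(−pH) = 10^(−5.14) = 7.244e-06 M. For HA ⇌ H⁺ + A⁻, Ka = [H⁺][A⁻]/[HA] = [H⁺]² / ([HA]₀ − [H⁺]) = (7.244e-06)² / (0.121 − 7.244e-06) = 4.34e-10.

K_a = 4.34e-10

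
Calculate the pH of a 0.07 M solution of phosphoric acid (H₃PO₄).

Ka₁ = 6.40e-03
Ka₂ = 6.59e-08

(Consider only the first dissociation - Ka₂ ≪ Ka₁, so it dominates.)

First dissociation dominates. From Ka₁ = [H⁺][HA⁻]/[H₂A], x² + Ka₁·x − Ka₁·C = 0 with C = 0.07 M and Ka₁ = 6.40e-03. Solving: [H⁺] = (−Ka₁ + √(Ka₁² + 4·Ka₁·C)) / 2 = 1.8207e-02 M. pH = -log(1.8207e-02) = 1.74.

pH = 1.74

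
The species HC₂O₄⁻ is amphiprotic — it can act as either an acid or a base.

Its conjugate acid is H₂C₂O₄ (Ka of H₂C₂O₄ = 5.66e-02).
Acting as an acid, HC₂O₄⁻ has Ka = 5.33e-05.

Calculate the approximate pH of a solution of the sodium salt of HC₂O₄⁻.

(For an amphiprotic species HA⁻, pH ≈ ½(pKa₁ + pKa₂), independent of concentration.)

pKa₁ = -log(5.66e-02) = 1.25; pKa₂ = -log(5.33e-05) = 4.27. For an amphiprotic species, pH ≈ ½(pKa₁ + pKa₂) = ½(1.25 + 4.27) = 2.76.

pH = 2.76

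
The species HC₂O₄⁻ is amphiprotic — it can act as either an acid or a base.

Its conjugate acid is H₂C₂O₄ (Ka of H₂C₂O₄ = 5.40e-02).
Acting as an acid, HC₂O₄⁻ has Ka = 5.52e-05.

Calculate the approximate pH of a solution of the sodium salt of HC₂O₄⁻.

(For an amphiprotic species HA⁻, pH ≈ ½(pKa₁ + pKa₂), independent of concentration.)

pKa₁ = -log(5.40e-02) = 1.27; pKa₂ = -log(5.52e-05) = 4.26. For an amphiprotic species, pH ≈ ½(pKa₁ + pKa₂) = ½(1.27 + 4.26) = 2.76.

pH = 2.76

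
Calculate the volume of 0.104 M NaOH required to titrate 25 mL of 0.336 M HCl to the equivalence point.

At equivalence: moles acid = moles base. moles HCl = 0.336 × 25/1000 = 0.0084 mol. V_base = moles / 0.104 × 1000 = 80.8 mL.

V_{base} = 80.8 mL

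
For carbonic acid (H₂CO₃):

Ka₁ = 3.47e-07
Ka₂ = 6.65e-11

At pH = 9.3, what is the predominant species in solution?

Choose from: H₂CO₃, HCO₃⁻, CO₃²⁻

pKa₁ = 6.46, pKa₂ = 10.18. For a polyprotic acid the predominant species crosses at each pKa: below pKa_n the protonated form dominates, above it the deprotonated form does. At pH = 9.3, the predominant species is HCO₃⁻.

HCO₃⁻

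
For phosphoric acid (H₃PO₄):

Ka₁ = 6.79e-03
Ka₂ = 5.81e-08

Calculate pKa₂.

pKa₂ = -log(Ka₂) = -log(5.81e-08) = 7.24.

pK_{a2} = 7.24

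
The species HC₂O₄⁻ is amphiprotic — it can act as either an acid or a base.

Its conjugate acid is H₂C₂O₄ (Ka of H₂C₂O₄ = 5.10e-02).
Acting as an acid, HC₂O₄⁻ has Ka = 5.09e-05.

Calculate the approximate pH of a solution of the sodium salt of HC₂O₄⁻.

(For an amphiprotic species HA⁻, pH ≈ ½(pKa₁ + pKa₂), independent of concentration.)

pKa₁ = -log(5.10e-02) = 1.29; pKa₂ = -log(5.09e-05) = 4.29. For an amphiprotic species, pH ≈ ½(pKa₁ + pKa₂) = ½(1.29 + 4.29) = 2.79.

pH = 2.79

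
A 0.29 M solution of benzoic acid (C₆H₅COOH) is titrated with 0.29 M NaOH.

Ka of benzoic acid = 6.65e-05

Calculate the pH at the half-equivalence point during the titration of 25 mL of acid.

At half-equivalence [HA] = [A⁻], so Henderson-Hasselbalch gives pH = pKa = -log(6.65e-05) = 4.18.

pH = pKa = 4.18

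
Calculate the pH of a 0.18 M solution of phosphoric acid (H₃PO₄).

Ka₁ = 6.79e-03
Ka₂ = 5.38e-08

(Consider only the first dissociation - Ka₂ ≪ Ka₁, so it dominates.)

First dissociation dominates. From Ka₁ = [H⁺][HA⁻]/[H₂A], x² + Ka₁·x − Ka₁·C = 0 with C = 0.18 M and Ka₁ = 6.79e-03. Solving: [H⁺] = (−Ka₁ + √(Ka₁² + 4·Ka₁·C)) / 2 = 3.1729e-02 M. pH = -log(3.1729e-02) = 1.50.

pH = 1.50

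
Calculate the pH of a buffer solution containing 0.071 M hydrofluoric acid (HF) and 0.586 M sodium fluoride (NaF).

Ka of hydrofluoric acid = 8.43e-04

pKa = -log(8.43e-04) = 3.07. pH = pKa + log([A⁻]/[HA]) = 3.07 + log(0.586/0.071)

pH = 3.99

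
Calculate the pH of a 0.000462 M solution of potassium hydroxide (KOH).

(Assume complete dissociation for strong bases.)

[OH⁻] = 0.000462 M for strong base. pOH = -log[OH⁻] = 3.34, pH = 14 - pOH

pH = 10.66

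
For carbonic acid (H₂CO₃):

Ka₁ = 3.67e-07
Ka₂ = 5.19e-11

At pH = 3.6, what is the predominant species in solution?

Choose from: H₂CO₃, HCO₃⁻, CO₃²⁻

pKa₁ = 6.44, pKa₂ = 10.28. For a polyprotic acid the predominant species crosses at each pKa: below pKa_n the protonated form dominates, above it the deprotonated form does. At pH = 3.6, the predominant species is H₂CO₃.

H₂CO₃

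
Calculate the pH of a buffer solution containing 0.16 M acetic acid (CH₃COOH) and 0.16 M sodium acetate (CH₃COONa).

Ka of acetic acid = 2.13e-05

pKa = -log(2.13e-05) = 4.67. pH = pKa + log([A⁻]/[HA]) = 4.67 + log(0.16/0.16)

pH = 4.67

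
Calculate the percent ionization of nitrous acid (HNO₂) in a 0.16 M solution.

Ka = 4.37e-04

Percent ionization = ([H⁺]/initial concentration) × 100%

Using Ka equilibrium: x² + Ka×x - Ka×C = 0. Solving: [H⁺] = 8.1462e-03. Percent = (8.1462e-03/0.16) × 100

Percent ionization = 5.09%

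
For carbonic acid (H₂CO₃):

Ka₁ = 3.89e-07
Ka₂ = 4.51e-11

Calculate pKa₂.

pKa₂ = -log(Ka₂) = -log(4.51e-11) = 10.35.

pK_{a2} = 10.35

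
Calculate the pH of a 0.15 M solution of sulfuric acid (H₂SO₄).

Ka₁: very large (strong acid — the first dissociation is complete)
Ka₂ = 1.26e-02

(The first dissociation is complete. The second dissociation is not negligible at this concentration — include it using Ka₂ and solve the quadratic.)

First dissociation is complete: [H⁺]₀ = [HSO₄⁻]₀ = C = 0.15 M. Second dissociation HSO₄⁻ ⇌ H⁺ + SO₄²⁻: let x = [SO₄²⁻]. Ka₂ = (C + x)·x / (C − x) = 1.26e-02 → x² + (C + Ka₂)·x − Ka₂·C = 0 → x² + 0.16260·x − 1.890e-03 = 0. x = (−0.16260 + √(0.16260² + 4 × 1.890e-03)) / 2 = 1.0894e-02 M. [H⁺] = C + x = 0.15 + 1.0894e-02 = 1.6089e-01 M. pH = -log(1.6089e-01) = 0.79.

pH = 0.79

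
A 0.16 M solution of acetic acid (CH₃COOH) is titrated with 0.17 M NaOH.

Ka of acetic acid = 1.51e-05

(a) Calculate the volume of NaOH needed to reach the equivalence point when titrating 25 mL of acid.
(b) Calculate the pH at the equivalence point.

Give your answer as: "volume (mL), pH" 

moles acid = 0.16 × 25/1000 = 0.004 mol; V_base = moles/0.17 × 1000 = 23.5 mL. At equivalence only the conjugate base is present: [A⁻] = 0.004/0.049 = 8.2424e-02 M. Kb = Kw/Ka = 6.62e-10; [OH⁻] = √(Kb × [A⁻]) = 7.3882e-06; pOH = 5.13; pH = 14 - pOH = 8.87.

V = 23.5 mL, pH = 8.87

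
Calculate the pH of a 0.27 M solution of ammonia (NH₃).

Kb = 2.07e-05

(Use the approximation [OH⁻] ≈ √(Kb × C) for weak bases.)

[OH⁻] = √(Kb × C) = √(2.07e-05 × 0.27) = 2.3641e-03. pOH = 2.63, pH = 14 - pOH

pH = 11.37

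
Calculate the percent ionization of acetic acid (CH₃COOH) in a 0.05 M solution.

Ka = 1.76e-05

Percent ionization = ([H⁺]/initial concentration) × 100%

Using Ka equilibrium: x² + Ka×x - Ka×C = 0. Solving: [H⁺] = 9.2932e-04. Percent = (9.2932e-04/0.05) × 100

Percent ionization = 1.86%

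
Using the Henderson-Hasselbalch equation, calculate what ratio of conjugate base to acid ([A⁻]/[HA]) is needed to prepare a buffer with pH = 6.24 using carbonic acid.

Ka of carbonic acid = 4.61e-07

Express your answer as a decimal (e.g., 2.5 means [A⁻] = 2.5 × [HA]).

pKa = -log(4.61e-07) = 6.3363. pH = pKa + log([A⁻]/[HA]), so log([A⁻]/[HA]) = pH − pKa = 6.24 − 6.3363 = -0.0963. [A⁻]/[HA] = 10^(-0.0963) = 0.801

[A⁻]/[HA] = 0.801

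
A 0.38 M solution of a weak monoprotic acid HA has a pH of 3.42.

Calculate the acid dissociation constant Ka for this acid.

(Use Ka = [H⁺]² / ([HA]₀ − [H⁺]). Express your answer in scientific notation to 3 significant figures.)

[H⁺] = 10^(−pH) = 10^(−3.42) = 3.802e-04 M. For HA ⇌ H⁺ + A⁻, Ka = [H⁺][A⁻]/[HA] = [H⁺]² / ([HA]₀ − [H⁺]) = (3.802e-04)² / (0.38 − 3.802e-04) = 3.81e-07.

K_a = 3.81e-07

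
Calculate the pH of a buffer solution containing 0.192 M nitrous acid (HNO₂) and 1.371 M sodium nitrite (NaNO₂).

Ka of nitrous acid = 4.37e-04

pKa = -log(4.37e-04) = 3.36. pH = pKa + log([A⁻]/[HA]) = 3.36 + log(1.371/0.192)

pH = 4.21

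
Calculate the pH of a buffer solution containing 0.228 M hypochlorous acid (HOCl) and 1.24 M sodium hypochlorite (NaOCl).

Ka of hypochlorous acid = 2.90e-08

pKa = -log(2.90e-08) = 7.54. pH = pKa + log([A⁻]/[HA]) = 7.54 + log(1.24/0.228)

pH = 8.27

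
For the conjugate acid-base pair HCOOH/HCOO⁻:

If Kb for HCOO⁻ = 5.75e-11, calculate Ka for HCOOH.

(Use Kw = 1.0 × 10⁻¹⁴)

For a conjugate pair Ka × Kb = Kw, so Ka = Kw/Kb = 1.0 × 10⁻¹⁴ / 5.75e-11 = 1.74e-04.

K_a = 1.74e-04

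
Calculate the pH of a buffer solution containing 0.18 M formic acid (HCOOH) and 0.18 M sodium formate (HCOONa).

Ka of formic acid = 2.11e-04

pKa = -log(2.11e-04) = 3.68. pH = pKa + log([A⁻]/[HA]) = 3.68 + log(0.18/0.18)

pH = 3.68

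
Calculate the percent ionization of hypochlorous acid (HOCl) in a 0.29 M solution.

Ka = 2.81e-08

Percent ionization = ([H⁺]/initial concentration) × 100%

Using Ka equilibrium: x² + Ka×x - Ka×C = 0. Solving: [H⁺] = 9.0258e-05. Percent = (9.0258e-05/0.29) × 100

Percent ionization = 0.0311%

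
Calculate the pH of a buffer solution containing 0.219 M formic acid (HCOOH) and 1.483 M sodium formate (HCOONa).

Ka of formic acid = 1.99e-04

pKa = -log(1.99e-04) = 3.70. pH = pKa + log([A⁻]/[HA]) = 3.70 + log(1.483/0.219)

pH = 4.53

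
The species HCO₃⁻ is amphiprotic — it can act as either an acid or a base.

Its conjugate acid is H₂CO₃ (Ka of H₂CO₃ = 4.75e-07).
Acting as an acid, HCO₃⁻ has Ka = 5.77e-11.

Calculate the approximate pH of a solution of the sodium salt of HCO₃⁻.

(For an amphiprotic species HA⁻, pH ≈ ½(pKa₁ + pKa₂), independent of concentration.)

pKa₁ = -log(4.75e-07) = 6.32; pKa₂ = -log(5.77e-11) = 10.24. For an amphiprotic species, pH ≈ ½(pKa₁ + pKa₂) = ½(6.32 + 10.24) = 8.28.

pH = 8.28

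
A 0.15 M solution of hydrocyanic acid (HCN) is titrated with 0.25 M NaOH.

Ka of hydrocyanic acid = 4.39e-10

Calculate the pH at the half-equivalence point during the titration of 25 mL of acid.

At half-equivalence [HA] = [A⁻], so Henderson-Hasselbalch gives pH = pKa = -log(4.39e-10) = 9.36.

pH = pKa = 9.36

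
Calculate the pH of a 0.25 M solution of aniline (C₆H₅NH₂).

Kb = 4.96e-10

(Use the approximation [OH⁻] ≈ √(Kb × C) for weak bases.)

[OH⁻] = √(Kb × C) = √(4.96e-10 × 0.25) = 1.1136e-05. pOH = 4.95, pH = 14 - pOH

pH = 9.05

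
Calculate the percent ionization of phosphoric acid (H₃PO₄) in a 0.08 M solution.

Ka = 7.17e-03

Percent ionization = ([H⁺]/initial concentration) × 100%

Using Ka equilibrium: x² + Ka×x - Ka×C = 0. Solving: [H⁺] = 2.0632e-02. Percent = (2.0632e-02/0.08) × 100

Percent ionization = 25.8%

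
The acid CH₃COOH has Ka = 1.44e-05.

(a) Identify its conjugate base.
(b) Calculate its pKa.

(a) The conjugate base is formed by removing one H⁺ from CH₃COOH, giving CH₃COO⁻. (b) pKa = -log(Ka) = -log(1.44e-05) = 4.84.

Conjugate base: CH₃COO⁻; pK_a = 4.84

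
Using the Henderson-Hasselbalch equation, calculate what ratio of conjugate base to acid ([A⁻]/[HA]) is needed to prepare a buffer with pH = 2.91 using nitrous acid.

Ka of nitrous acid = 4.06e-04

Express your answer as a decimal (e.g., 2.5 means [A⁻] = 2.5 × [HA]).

pKa = -log(4.06e-04) = 3.3915. pH = pKa + log([A⁻]/[HA]), so log([A⁻]/[HA]) = pH − pKa = 2.91 − 3.3915 = -0.4815. [A⁻]/[HA] = 10^(-0.4815) = 0.330

[A⁻]/[HA] = 0.330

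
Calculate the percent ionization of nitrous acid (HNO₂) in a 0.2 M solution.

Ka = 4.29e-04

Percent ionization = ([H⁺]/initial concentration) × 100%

Using Ka equilibrium: x² + Ka×x - Ka×C = 0. Solving: [H⁺] = 9.0508e-03. Percent = (9.0508e-03/0.2) × 100

Percent ionization = 4.53%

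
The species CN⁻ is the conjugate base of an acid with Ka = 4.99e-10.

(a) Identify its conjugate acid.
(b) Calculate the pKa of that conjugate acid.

(a) The conjugate acid is formed by adding one H⁺ to CN⁻, giving HCN. (b) pKa = -log(Ka) = -log(4.99e-10) = 9.30.

Conjugate acid: HCN; pK_a = 9.30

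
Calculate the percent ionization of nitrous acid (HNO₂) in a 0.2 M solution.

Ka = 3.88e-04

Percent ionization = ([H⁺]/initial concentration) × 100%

Using Ka equilibrium: x² + Ka×x - Ka×C = 0. Solving: [H⁺] = 8.6172e-03. Percent = (8.6172e-03/0.2) × 100

Percent ionization = 4.31%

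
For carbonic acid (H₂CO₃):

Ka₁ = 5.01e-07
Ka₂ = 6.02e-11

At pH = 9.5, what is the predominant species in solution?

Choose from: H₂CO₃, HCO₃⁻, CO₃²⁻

pKa₁ = 6.30, pKa₂ = 10.22. For a polyprotic acid the predominant species crosses at each pKa: below pKa_n the protonated form dominates, above it the deprotonated form does. At pH = 9.5, the predominant species is HCO₃⁻.

HCO₃⁻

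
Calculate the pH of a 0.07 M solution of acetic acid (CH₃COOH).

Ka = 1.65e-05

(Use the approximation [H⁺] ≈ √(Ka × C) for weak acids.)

[H⁺] = √(Ka × C) = √(1.65e-05 × 0.07) = 1.0747e-03. pH = -log(1.0747e-03)

pH = 2.97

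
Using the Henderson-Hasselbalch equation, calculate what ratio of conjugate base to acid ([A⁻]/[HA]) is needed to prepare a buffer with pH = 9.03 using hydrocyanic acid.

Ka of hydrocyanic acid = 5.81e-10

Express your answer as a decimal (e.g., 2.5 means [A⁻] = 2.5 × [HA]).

pKa = -log(5.81e-10) = 9.2358. pH = pKa + log([A⁻]/[HA]), so log([A⁻]/[HA]) = pH − pKa = 9.03 − 9.2358 = -0.2058. [A⁻]/[HA] = 10^(-0.2058) = 0.623

[A⁻]/[HA] = 0.623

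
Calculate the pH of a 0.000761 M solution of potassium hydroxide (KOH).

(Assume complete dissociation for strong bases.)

[OH⁻] = 0.000761 M for strong base. pOH = -log[OH⁻] = 3.12, pH = 14 - pOH

pH = 10.88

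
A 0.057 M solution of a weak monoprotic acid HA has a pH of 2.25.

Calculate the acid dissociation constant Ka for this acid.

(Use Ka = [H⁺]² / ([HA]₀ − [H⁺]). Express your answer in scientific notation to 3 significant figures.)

[H⁺] = 10^(−pH) = 10^(−2.25) = 5.623e-03 M. For HA ⇌ H⁺ + A⁻, Ka = [H⁺][A⁻]/[HA] = [H⁺]² / ([HA]₀ − [H⁺]) = (5.623e-03)² / (0.057 − 5.623e-03) = 6.16e-04.

K_a = 6.16e-04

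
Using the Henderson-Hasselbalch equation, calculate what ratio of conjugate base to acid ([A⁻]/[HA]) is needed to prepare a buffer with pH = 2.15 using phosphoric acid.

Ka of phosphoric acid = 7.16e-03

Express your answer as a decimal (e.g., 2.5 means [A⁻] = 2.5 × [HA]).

pKa = -log(7.16e-03) = 2.1451. pH = pKa + log([A⁻]/[HA]), so log([A⁻]/[HA]) = pH − pKa = 2.15 − 2.1451 = 0.0049. [A⁻]/[HA] = 10^(0.0049) = 1.01

[A⁻]/[HA] = 1.01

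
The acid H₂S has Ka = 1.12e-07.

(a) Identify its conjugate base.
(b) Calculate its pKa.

(a) The conjugate base is formed by removing one H⁺ from H₂S, giving HS⁻. (b) pKa = -log(Ka) = -log(1.12e-07) = 6.95.

Conjugate base: HS⁻; pK_a = 6.95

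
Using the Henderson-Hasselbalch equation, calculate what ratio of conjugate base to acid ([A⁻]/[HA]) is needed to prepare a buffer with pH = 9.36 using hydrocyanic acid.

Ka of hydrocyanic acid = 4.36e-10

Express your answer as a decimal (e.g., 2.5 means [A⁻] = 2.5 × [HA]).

pKa = -log(4.36e-10) = 9.3605. pH = pKa + log([A⁻]/[HA]), so log([A⁻]/[HA]) = pH − pKa = 9.36 − 9.3605 = -0.0005. [A⁻]/[HA] = 10^(-0.0005) = 0.999

[A⁻]/[HA] = 0.999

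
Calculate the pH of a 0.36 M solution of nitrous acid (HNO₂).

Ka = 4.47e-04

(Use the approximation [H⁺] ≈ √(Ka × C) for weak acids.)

[H⁺] = √(Ka × C) = √(4.47e-04 × 0.36) = 1.2685e-02. pH = -log(1.2685e-02)

pH = 1.90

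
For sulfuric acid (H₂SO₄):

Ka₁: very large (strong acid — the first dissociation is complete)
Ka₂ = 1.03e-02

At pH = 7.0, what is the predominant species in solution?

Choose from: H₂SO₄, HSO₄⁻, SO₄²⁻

The first dissociation is complete, so H₂SO₄ itself is never the predominant species in water; pKa₂ = -log(1.03e-02) = 1.99. For a polyprotic acid the predominant species crosses at each pKa: below pKa_n the protonated form dominates, above it the deprotonated form does. At pH = 7.0, the predominant species is SO₄²⁻.

SO₄²⁻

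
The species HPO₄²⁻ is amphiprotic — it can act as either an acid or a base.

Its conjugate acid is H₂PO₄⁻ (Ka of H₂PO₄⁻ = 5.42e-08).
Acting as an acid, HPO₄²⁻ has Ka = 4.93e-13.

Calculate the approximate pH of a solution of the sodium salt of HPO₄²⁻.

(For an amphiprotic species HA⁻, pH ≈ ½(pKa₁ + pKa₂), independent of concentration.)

pKa₁ = -log(5.42e-08) = 7.27; pKa₂ = -log(4.93e-13) = 12.31. For an amphiprotic species, pH ≈ ½(pKa₁ + pKa₂) = ½(7.27 + 12.31) = 9.79.

pH = 9.79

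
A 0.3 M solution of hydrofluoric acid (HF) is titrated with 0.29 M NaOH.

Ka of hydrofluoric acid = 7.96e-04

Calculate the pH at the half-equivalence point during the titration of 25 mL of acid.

At half-equivalence [HA] = [A⁻], so Henderson-Hasselbalch gives pH = pKa = -log(7.96e-04) = 3.10.

pH = pKa = 3.10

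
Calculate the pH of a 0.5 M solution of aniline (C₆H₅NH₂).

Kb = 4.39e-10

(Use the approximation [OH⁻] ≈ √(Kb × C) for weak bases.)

[OH⁻] = √(Kb × C) = √(4.39e-10 × 0.5) = 1.4816e-05. pOH = 4.83, pH = 14 - pOH

pH = 9.17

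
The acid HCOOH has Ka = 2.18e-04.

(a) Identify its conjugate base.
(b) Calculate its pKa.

(a) The conjugate base is formed by removing one H⁺ from HCOOH, giving HCOO⁻. (b) pKa = -log(Ka) = -log(2.18e-04) = 3.66.

Conjugate base: HCOO⁻; pK_a = 3.66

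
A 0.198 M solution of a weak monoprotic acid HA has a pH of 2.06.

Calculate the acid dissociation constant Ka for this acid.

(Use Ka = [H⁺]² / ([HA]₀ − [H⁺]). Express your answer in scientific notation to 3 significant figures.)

[H⁺] = 10^(−pH) = 10^(−2.06) = 8.710e-03 M. For HA ⇌ H⁺ + A⁻, Ka = [H⁺][A⁻]/[HA] = [H⁺]² / ([HA]₀ − [H⁺]) = (8.710e-03)² / (0.198 − 8.710e-03) = 4.01e-04.

K_a = 4.01e-04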